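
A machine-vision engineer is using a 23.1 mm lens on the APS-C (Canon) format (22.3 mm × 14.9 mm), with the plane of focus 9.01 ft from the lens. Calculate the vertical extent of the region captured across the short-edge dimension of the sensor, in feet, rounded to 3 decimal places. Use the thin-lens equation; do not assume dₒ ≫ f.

5.763 ft

dₒ: 9.01 ft × 304.8 mm/ft = 2746.25 mm.
Similar triangles through the lens centre give W/dₒ = h/dᵢ; with 1/f = 1/dₒ + 1/dᵢ this gives W = h·(dₒ − f)/f.
W = 14.9 mm × (2746.25 − 23.1) / 23.1 = 14.9 × 117.8852 ≈ 1756.489 mm = 1756.489/304.8 ft = 5.76276 ft.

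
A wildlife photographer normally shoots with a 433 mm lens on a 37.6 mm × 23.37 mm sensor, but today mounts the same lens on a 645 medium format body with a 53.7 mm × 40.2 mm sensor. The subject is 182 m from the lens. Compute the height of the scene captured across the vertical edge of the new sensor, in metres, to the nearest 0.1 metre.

16.9 m

The focal length stays 433 mm; the relevant sensor dimension is now h = 40.2 mm. Object distance dₒ = 182 m = 182000 mm.
Thin-lens field height W = h·(dₒ − f)/f = 40.2 × (182000 − 433)/433 ≈ 16856.798 mm = 16.8568 m.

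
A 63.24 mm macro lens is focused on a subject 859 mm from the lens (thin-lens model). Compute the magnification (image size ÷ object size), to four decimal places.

Thin lens: 1/f = 1/dₒ + 1/dᵢ → 1/dᵢ = 1/63.24 − 1/859 = 0.0146486 mm⁻¹, so dᵢ ≈ 68.2658 mm.
Magnification m = dᵢ/dₒ = 68.2658/859 ≈ 0.07947.

0.0795×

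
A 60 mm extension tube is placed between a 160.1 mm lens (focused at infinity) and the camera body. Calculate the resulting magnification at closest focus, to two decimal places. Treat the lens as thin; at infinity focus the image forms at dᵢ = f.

The tube moves the image plane from f to f + e, so dᵢ = 160.1 + 60 = 220.1 mm. Focus is achieved when 1/f = 1/dₒ + 1/dᵢ, giving dₒ = 1/(1/f − 1/(f+e)).
Magnification m = dᵢ/dₒ = (f+e)·(1/f − 1/(f+e)) = e/f = 60/160.1 ≈ 0.3748.

0.37×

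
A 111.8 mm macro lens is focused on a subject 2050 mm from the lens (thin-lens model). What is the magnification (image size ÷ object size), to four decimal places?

0.0577×

Thin lens: 1/f = 1/dₒ + 1/dᵢ → 1/dᵢ = 1/111.8 − 1/2050 = 0.0084567 mm⁻¹, so dᵢ ≈ 118.2489 mm.
Magnification m = dᵢ/dₒ = 118.2489/2050 ≈ 0.05768.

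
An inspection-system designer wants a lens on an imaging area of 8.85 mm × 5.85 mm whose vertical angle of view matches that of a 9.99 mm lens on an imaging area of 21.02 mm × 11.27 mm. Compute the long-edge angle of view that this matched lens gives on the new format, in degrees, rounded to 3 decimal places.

Equal vertical AOV ⇒ f₂ = f₁ · 5.85/11.27 = 9.99 × 0.51908 ≈ 5.1856 mm.
Long-edge AOV on the new format = 2·arctan(8.85 / (2 × 5.1856)) = 2·arctan(0.85333) ≈ 80.9501°.

80.950°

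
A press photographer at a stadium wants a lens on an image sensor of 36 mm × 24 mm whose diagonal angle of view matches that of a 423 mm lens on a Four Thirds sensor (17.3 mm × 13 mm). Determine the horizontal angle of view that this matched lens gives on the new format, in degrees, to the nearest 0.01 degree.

2.44°

Sensor diagonal = √(17.3² + 13²) = √468.2900 ≈ 21.6400 mm.
Sensor diagonal = √(36² + 24²) = √1872.0000 ≈ 43.2666 mm.
Equal diagonal AOV ⇒ f₂ = f₁ · 43.2666/21.6400 = 423 × 1.99938 ≈ 845.7380 mm.
Horizontal AOV on the new format = 2·arctan(36 / (2 × 845.7380)) = 2·arctan(0.02128) ≈ 2.4385°.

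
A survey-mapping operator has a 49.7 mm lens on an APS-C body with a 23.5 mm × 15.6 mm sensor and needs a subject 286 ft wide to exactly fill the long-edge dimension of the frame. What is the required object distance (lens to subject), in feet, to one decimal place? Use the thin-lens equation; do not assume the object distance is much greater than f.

605.0 ft

W: 286 ft × 304.8 mm/ft = 87172.80 mm.
Magnification m = w/W = dᵢ/dₒ; combined with 1/f = 1/dₒ + 1/dᵢ this gives dₒ = f·(1 + W/w).
dₒ = 49.7 mm × (1 + 87172.8/23.5) = 49.7 × 3710.4807 ≈ 184410.892 mm = 184410.892/304.8 ft = 605.023 ft.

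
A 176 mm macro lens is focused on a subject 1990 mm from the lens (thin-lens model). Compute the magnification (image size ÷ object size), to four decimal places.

Thin lens: 1/f = 1/dₒ + 1/dᵢ → 1/dᵢ = 1/176 − 1/1990 = 0.0051793 mm⁻¹, so dᵢ ≈ 193.0761 mm.
Magnification m = dᵢ/dₒ = 193.0761/1990 ≈ 0.09702.

0.0970×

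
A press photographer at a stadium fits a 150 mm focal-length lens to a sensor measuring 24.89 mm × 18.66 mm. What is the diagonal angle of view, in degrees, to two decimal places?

Sensor diagonal = √(24.89² + 18.66²) = √967.7077 ≈ 31.1080 mm.
Angle of view α = 2·arctan(d/2f) with d = 31.1080 mm and f = 150 mm.
d/2f = 0.10369; arctan(0.10369) ≈ 5.9200°, so α ≈ 11.8401°.

11.84°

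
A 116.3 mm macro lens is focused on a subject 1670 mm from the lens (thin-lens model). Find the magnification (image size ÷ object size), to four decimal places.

0.0749×

Thin lens: 1/f = 1/dₒ + 1/dᵢ → 1/dᵢ = 1/116.3 − 1/1670 = 0.0079996 mm⁻¹, so dᵢ ≈ 125.0055 mm.
Magnification m = dᵢ/dₒ = 125.0055/1670 ≈ 0.07485.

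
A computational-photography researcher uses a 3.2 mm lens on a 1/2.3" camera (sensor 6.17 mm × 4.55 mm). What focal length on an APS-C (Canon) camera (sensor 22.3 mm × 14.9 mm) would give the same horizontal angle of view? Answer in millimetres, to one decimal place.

Equal angle of view means equal width/f ratio, so f₂ = f₁ · (width₂/width₁) = 3.2 × 22.3/6.17.
f₂ = 3.2 × 3.61426 ≈ 11.566 mm.

11.6 mm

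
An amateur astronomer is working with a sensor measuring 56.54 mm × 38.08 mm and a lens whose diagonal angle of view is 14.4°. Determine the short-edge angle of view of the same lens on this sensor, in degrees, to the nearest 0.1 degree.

Sensor diagonal = √(56.54² + 38.08²) = √4646.8580 ≈ 68.1679 mm.
From the diagonal AOV: f = 68.1679 / (2·tan(7.2°)) = 68.1679 / 0.25266 ≈ 269.8021 mm.
Short-edge AOV = 2·arctan(38.08 / (2 × 269.8021)) = 2·arctan(0.07057) ≈ 8.0734°.

8.1°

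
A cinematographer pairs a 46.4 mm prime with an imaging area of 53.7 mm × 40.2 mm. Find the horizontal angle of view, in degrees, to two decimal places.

Angle of view α = 2·arctan(w/2f) with w = 53.7 mm and f = 46.4 mm.
w/2f = 0.57866; arctan(0.57866) ≈ 30.0564°, so α ≈ 60.1128°.

60.11°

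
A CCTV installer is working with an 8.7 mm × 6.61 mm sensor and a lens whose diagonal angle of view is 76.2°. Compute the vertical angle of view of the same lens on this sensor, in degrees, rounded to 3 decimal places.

50.755°

Sensor diagonal = √(8.7² + 6.61²) = √119.3821 ≈ 10.9262 mm.
From the diagonal AOV: f = 10.9262 / (2·tan(38.1°)) = 10.9262 / 1.56820 ≈ 6.9674 mm.
Vertical AOV = 2·arctan(6.61 / (2 × 6.9674)) = 2·arctan(0.47435) ≈ 50.7551°.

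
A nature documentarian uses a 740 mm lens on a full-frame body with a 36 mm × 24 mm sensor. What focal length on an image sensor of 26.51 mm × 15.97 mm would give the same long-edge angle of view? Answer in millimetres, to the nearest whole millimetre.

Equal angle of view means equal width/f ratio, so f₂ = f₁ · (width₂/width₁) = 740 × 26.51/36.
f₂ = 740 × 0.73639 ≈ 544.928 mm.

545 mm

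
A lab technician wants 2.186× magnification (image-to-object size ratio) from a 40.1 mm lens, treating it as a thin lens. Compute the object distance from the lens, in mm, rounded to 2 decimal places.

With m = dᵢ/dₒ and 1/f = 1/dₒ + 1/dᵢ, substituting dᵢ = m·dₒ gives 1/f = (1 + 1/m)/dₒ, hence dₒ = f·(1 + 1/m).
dₒ = 40.1 × (1 + 1/2.186) = 40.1 × 1.45746 ≈ 58.444 mm.

58.44 mm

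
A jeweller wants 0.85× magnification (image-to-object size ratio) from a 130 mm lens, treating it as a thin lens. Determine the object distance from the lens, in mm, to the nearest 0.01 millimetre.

With m = dᵢ/dₒ and 1/f = 1/dₒ + 1/dᵢ, substituting dᵢ = m·dₒ gives 1/f = (1 + 1/m)/dₒ, hence dₒ = f·(1 + 1/m).
dₒ = 130 × (1 + 1/0.85) = 130 × 2.17647 ≈ 282.941 mm.

282.94 mm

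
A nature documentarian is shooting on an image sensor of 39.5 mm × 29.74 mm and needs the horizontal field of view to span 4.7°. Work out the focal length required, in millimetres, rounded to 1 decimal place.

481.3 mm

From α = 2·arctan(w/2f) we get f = w / (2·tan(α/2)).
With w = 39.5 mm and α/2 = 2.35°, tan(α/2) ≈ 0.04104, so f ≈ 39.5 / 0.08208 ≈ 481.2583 mm.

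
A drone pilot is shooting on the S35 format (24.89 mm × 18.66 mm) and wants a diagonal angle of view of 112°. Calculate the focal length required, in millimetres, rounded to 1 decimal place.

10.5 mm

Sensor diagonal = √(24.89² + 18.66²) = √967.7077 ≈ 31.1080 mm.
From α = 2·arctan(d/2f) we get f = d / (2·tan(α/2)).
With d = 31.1080 mm and α/2 = 56°, tan(α/2) ≈ 1.48256, so f ≈ 31.1080 / 2.96512 ≈ 10.4913 mm.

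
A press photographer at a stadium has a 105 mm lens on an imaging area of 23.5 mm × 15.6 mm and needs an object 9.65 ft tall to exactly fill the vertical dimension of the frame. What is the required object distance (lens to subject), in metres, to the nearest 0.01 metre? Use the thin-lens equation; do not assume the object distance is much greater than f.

19.90 m

W: 9.65 ft × 304.8 mm/ft = 2941.32 mm.
Magnification m = h/W = dᵢ/dₒ; combined with 1/f = 1/dₒ + 1/dᵢ this gives dₒ = f·(1 + W/h).
dₒ = 105 mm × (1 + 2941.32/15.6) = 105 × 189.5461 ≈ 19902.346 mm = 19.9023 m.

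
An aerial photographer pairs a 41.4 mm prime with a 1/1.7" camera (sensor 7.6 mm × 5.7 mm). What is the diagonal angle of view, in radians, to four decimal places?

0.2285 rad

Sensor diagonal = √(7.6² + 5.7²) = √90.2500 ≈ 9.5000 mm.
Angle of view α = 2·arctan(d/2f) with d = 9.5000 mm and f = 41.4 mm.
d/2f = 0.11473; arctan(0.11473) ≈ 0.1142 rad, so α ≈ 0.2285 rad.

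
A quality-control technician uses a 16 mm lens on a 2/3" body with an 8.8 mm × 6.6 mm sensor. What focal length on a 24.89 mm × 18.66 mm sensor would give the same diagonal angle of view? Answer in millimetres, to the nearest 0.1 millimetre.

Sensor diagonal = √(8.8² + 6.6²) = √121.0000 ≈ 11.0000 mm.
Sensor diagonal = √(24.89² + 18.66²) = √967.7077 ≈ 31.1080 mm.
Equal angle of view means equal diagonal/f ratio, so f₂ = f₁ · (diagonal₂/diagonal₁) = 16 × 31.1080/11.0000.
f₂ = 16 × 2.82800 ≈ 45.248 mm.

45.2 mm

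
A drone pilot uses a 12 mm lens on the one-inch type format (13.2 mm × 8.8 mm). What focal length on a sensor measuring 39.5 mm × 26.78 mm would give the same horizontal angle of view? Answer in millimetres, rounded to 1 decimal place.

Equal angle of view means equal width/f ratio, so f₂ = f₁ · (width₂/width₁) = 12 × 39.5/13.2.
f₂ = 12 × 2.99242 ≈ 35.909 mm.

35.9 mm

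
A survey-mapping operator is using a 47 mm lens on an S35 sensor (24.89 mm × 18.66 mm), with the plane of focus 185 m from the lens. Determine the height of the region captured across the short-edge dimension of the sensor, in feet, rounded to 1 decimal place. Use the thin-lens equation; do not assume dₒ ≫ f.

dₒ: 185 m = 185000 mm.
Similar triangles through the lens centre give W/dₒ = h/dᵢ; with 1/f = 1/dₒ + 1/dᵢ this gives W = h·(dₒ − f)/f.
W = 18.66 mm × (185000 − 47) / 47 = 18.66 × 3935.1702 ≈ 73430.276 mm = 73430.276/304.8 ft = 240.913 ft.

240.9 ft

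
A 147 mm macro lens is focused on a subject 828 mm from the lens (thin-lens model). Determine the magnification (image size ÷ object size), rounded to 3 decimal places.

Thin lens: 1/f = 1/dₒ + 1/dᵢ → 1/dᵢ = 1/147 − 1/828 = 0.0055950 mm⁻¹, so dᵢ ≈ 178.7313 mm.
Magnification m = dᵢ/dₒ = 178.7313/828 ≈ 0.21586.

0.216×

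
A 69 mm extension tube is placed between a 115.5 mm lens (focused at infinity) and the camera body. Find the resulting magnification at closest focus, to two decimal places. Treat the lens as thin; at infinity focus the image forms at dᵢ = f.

The tube moves the image plane from f to f + e, so dᵢ = 115.5 + 69 = 184.5 mm. Focus is achieved when 1/f = 1/dₒ + 1/dᵢ, giving dₒ = 1/(1/f − 1/(f+e)).
Magnification m = dᵢ/dₒ = (f+e)·(1/f − 1/(f+e)) = e/f = 69/115.5 ≈ 0.5974.

0.60×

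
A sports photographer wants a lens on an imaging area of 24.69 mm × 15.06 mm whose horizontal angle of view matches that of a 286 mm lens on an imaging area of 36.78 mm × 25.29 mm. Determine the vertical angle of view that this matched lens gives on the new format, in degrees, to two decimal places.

4.49°

Equal horizontal AOV ⇒ f₂ = f₁ · 24.69/36.78 = 286 × 0.67129 ≈ 191.9886 mm.
Vertical AOV on the new format = 2·arctan(15.06 / (2 × 191.9886)) = 2·arctan(0.03922) ≈ 4.4921°.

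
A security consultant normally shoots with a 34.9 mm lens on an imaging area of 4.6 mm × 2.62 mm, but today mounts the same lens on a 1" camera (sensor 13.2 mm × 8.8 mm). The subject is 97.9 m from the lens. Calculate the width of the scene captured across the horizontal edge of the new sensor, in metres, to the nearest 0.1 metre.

37.0 m

The focal length stays 34.9 mm; the relevant sensor dimension is now w = 13.2 mm. Object distance dₒ = 97.9 m = 97900 mm.
Thin-lens field width W = w·(dₒ − f)/f = 13.2 × (97900 − 34.9)/34.9 ≈ 37014.880 mm = 37.0149 m.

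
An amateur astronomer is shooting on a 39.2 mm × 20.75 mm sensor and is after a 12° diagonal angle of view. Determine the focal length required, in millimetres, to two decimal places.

211.00 mm

Sensor diagonal = √(39.2² + 20.75²) = √1967.2025 ≈ 44.3532 mm.
From α = 2·arctan(d/2f) we get f = d / (2·tan(α/2)).
With d = 44.3532 mm and α/2 = 6°, tan(α/2) ≈ 0.10510, so f ≈ 44.3532 / 0.21021 ≈ 210.9960 mm.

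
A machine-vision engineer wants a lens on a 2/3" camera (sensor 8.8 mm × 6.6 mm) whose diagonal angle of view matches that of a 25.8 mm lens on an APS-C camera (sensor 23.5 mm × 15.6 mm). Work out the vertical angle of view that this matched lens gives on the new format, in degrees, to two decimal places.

36.32°

Sensor diagonal = √(23.5² + 15.6²) = √795.6100 ≈ 28.2066 mm.
Sensor diagonal = √(8.8² + 6.6²) = √121.0000 ≈ 11.0000 mm.
Equal diagonal AOV ⇒ f₂ = f₁ · 11.0000/28.2066 = 25.8 × 0.38998 ≈ 10.0615 mm.
Vertical AOV on the new format = 2·arctan(6.6 / (2 × 10.0615)) = 2·arctan(0.32798) ≈ 36.3172°.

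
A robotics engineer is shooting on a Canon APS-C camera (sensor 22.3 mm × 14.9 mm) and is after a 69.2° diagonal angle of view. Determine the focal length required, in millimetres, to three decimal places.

Sensor diagonal = √(22.3² + 14.9²) = √719.3000 ≈ 26.8198 mm.
From α = 2·arctan(d/2f) we get f = d / (2·tan(α/2)).
With d = 26.8198 mm and α/2 = 34.6°, tan(α/2) ≈ 0.68985, so f ≈ 26.8198 / 1.37971 ≈ 19.4387 mm.

19.439 mm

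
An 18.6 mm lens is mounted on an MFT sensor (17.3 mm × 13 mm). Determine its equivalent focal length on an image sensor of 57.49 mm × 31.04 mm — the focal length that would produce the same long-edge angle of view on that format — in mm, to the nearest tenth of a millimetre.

61.8 mm

Equal angle of view means equal width/f ratio, so f₂ = f₁ · (width₂/width₁) = 18.6 × 57.49/17.3.
f₂ = 18.6 × 3.32312 ≈ 61.810 mm.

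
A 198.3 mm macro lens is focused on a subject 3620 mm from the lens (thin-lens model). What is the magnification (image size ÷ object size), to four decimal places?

Thin lens: 1/f = 1/dₒ + 1/dᵢ → 1/dᵢ = 1/198.3 − 1/3620 = 0.0047666 mm⁻¹, so dᵢ ≈ 209.7922 mm.
Magnification m = dᵢ/dₒ = 209.7922/3620 ≈ 0.05795.

0.0580×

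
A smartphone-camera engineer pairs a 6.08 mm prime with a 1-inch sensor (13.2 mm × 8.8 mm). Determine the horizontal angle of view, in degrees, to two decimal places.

94.70°

Angle of view α = 2·arctan(w/2f) with w = 13.2 mm and f = 6.08 mm.
w/2f = 1.08553; arctan(1.08553) ≈ 47.3484°, so α ≈ 94.6967°.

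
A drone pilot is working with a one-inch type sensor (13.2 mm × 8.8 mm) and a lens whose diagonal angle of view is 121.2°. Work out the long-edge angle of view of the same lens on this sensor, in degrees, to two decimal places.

111.79°

Sensor diagonal = √(13.2² + 8.8²) = √251.6800 ≈ 15.8644 mm.
From the diagonal AOV: f = 15.8644 / (2·tan(60.6°)) = 15.8644 / 3.54943 ≈ 4.4696 mm.
Long-edge AOV = 2·arctan(13.2 / (2 × 4.4696)) = 2·arctan(1.47665) ≈ 111.7877°.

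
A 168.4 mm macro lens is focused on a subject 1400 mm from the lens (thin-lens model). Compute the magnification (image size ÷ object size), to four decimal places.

0.1367×

Thin lens: 1/f = 1/dₒ + 1/dᵢ → 1/dᵢ = 1/168.4 − 1/1400 = 0.0052240 mm⁻¹, so dᵢ ≈ 191.4258 mm.
Magnification m = dᵢ/dₒ = 191.4258/1400 ≈ 0.13673.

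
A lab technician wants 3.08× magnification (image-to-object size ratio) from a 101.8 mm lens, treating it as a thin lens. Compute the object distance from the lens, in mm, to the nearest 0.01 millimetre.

134.85 mm

With m = dᵢ/dₒ and 1/f = 1/dₒ + 1/dᵢ, substituting dᵢ = m·dₒ gives 1/f = (1 + 1/m)/dₒ, hence dₒ = f·(1 + 1/m).
dₒ = 101.8 × (1 + 1/3.08) = 101.8 × 1.32468 ≈ 134.852 mm.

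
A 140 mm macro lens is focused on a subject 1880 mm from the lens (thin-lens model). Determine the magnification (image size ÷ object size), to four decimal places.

Thin lens: 1/f = 1/dₒ + 1/dᵢ → 1/dᵢ = 1/140 − 1/1880 = 0.0066109 mm⁻¹, so dᵢ ≈ 151.2644 mm.
Magnification m = dᵢ/dₒ = 151.2644/1880 ≈ 0.08046.

0.0805×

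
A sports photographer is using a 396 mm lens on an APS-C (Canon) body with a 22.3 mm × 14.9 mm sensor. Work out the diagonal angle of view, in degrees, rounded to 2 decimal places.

Sensor diagonal = √(22.3² + 14.9²) = √719.3000 ≈ 26.8198 mm.
Angle of view α = 2·arctan(d/2f) with d = 26.8198 mm and f = 396 mm.
d/2f = 0.03386; arctan(0.03386) ≈ 1.9395°, so α ≈ 3.8790°.

3.88°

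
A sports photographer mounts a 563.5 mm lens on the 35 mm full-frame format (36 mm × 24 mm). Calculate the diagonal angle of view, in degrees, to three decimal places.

Sensor diagonal = √(36² + 24²) = √1872.0000 ≈ 43.2666 mm.
Angle of view α = 2·arctan(d/2f) with d = 43.2666 mm and f = 563.5 mm.
d/2f = 0.03839; arctan(0.03839) ≈ 2.1986°, so α ≈ 4.3971°.

4.397°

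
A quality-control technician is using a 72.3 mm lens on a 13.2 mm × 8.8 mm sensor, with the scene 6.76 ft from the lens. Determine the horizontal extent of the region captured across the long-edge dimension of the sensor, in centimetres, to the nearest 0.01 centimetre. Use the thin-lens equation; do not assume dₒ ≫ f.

dₒ: 6.76 ft × 304.8 mm/ft = 2060.45 mm.
Similar triangles through the lens centre give W/dₒ = w/dᵢ; with 1/f = 1/dₒ + 1/dᵢ this gives W = w·(dₒ − f)/f.
W = 13.2 mm × (2060.45 − 72.3) / 72.3 = 13.2 × 27.4986 ≈ 362.981 mm = 36.2981 cm.

36.30 cm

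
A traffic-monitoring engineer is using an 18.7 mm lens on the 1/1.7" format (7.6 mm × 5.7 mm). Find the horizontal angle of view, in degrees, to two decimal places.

Angle of view α = 2·arctan(w/2f) with w = 7.6 mm and f = 18.7 mm.
w/2f = 0.20321; arctan(0.20321) ≈ 11.4866°, so α ≈ 22.9732°.

22.97°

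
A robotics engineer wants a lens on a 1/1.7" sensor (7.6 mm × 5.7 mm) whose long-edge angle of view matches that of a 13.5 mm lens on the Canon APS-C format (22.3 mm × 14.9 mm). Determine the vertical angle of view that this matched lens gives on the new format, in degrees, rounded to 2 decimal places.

63.55°

Equal long-edge AOV ⇒ f₂ = f₁ · 7.6/22.3 = 13.5 × 0.34081 ≈ 4.6009 mm.
Vertical AOV on the new format = 2·arctan(5.7 / (2 × 4.6009)) = 2·arctan(0.61944) ≈ 63.5518°.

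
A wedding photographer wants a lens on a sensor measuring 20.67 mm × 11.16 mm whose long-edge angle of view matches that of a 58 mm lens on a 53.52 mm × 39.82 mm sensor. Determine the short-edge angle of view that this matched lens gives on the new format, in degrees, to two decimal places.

27.98°

Equal long-edge AOV ⇒ f₂ = f₁ · 20.67/53.52 = 58 × 0.38621 ≈ 22.4002 mm.
Short-edge AOV on the new format = 2·arctan(11.16 / (2 × 22.4002)) = 2·arctan(0.24910) ≈ 27.9759°.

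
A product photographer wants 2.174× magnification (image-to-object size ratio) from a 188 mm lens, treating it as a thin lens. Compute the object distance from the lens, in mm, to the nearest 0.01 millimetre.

With m = dᵢ/dₒ and 1/f = 1/dₒ + 1/dᵢ, substituting dᵢ = m·dₒ gives 1/f = (1 + 1/m)/dₒ, hence dₒ = f·(1 + 1/m).
dₒ = 188 × (1 + 1/2.174) = 188 × 1.45998 ≈ 274.477 mm.

274.48 mm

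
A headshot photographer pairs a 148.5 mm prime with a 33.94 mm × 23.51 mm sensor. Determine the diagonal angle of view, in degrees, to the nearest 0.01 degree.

15.83°

Sensor diagonal = √(33.94² + 23.51²) = √1704.6437 ≈ 41.2873 mm.
Angle of view α = 2·arctan(d/2f) with d = 41.2873 mm and f = 148.5 mm.
d/2f = 0.13901; arctan(0.13901) ≈ 7.9142°, so α ≈ 15.8285°.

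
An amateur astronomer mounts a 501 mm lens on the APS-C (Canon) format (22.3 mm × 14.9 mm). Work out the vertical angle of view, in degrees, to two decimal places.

1.70°

Angle of view α = 2·arctan(h/2f) with h = 14.9 mm and f = 501 mm.
h/2f = 0.01487; arctan(0.01487) ≈ 0.8519°, so α ≈ 1.7039°.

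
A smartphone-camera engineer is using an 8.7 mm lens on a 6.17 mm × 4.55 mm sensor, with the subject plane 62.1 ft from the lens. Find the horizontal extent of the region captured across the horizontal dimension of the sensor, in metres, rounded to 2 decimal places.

dₒ: 62.1 ft × 304.8 mm/ft = 18928.08 mm.
Similar triangles through the lens centre give W/dₒ = w/dᵢ; with 1/f = 1/dₒ + 1/dᵢ this gives W = w·(dₒ − f)/f.
W = 6.17 mm × (18928.1 − 8.7) / 8.7 = 6.17 × 2174.6413 ≈ 13417.537 mm = 13.4175 m.

13.42 m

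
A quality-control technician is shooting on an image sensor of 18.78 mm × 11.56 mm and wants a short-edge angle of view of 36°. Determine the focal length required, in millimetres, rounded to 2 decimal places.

From α = 2·arctan(h/2f) we get f = h / (2·tan(α/2)).
With h = 11.56 mm and α/2 = 18°, tan(α/2) ≈ 0.32492, so f ≈ 11.56 / 0.64984 ≈ 17.7890 mm.

17.79 mm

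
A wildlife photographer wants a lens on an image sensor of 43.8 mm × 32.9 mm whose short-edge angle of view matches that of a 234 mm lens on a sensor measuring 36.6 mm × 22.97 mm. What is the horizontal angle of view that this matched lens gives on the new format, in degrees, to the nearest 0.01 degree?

Equal short-edge AOV ⇒ f₂ = f₁ · 32.9/22.97 = 234 × 1.43230 ≈ 335.1589 mm.
Horizontal AOV on the new format = 2·arctan(43.8 / (2 × 335.1589)) = 2·arctan(0.06534) ≈ 7.4770°.

7.48°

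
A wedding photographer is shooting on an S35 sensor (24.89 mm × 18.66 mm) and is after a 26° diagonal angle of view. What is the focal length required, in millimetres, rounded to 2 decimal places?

67.37 mm

Sensor diagonal = √(24.89² + 18.66²) = √967.7077 ≈ 31.1080 mm.
From α = 2·arctan(d/2f) we get f = d / (2·tan(α/2)).
With d = 31.1080 mm and α/2 = 13°, tan(α/2) ≈ 0.23087, so f ≈ 31.1080 / 0.46174 ≈ 67.3718 mm.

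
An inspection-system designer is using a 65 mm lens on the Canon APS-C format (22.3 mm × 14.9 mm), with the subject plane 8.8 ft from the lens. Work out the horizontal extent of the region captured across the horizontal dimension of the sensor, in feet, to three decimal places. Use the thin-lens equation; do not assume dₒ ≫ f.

dₒ: 8.8 ft × 304.8 mm/ft = 2682.24 mm.
Similar triangles through the lens centre give W/dₒ = w/dᵢ; with 1/f = 1/dₒ + 1/dᵢ this gives W = w·(dₒ − f)/f.
W = 22.3 mm × (2682.24 − 65) / 65 = 22.3 × 40.2652 ≈ 897.915 mm = 897.915/304.8 ft = 2.94591 ft.

2.946 ft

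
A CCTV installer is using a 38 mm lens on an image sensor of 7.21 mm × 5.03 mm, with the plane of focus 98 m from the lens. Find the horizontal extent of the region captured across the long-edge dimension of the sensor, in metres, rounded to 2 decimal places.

18.59 m

dₒ: 98 m = 98000 mm.
Similar triangles through the lens centre give W/dₒ = w/dᵢ; with 1/f = 1/dₒ + 1/dᵢ this gives W = w·(dₒ − f)/f.
W = 7.21 mm × (98000 − 38) / 38 = 7.21 × 2577.9474 ≈ 18587.001 mm = 18.587 m.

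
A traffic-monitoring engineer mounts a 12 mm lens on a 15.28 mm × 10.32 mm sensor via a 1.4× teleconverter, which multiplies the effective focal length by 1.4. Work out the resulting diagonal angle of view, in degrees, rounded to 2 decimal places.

Effective focal length f = 12 × 1.4 = 16.8 mm.
Sensor diagonal = √(15.28² + 10.32²) = √339.9808 ≈ 18.4386 mm.
α = 2·arctan(18.439 / (2 × 16.8)) = 2·arctan(0.54877) ≈ 57.5130°.

57.51°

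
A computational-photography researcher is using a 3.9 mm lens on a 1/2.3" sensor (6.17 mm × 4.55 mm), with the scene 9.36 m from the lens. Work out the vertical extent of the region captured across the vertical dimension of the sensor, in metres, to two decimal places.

10.92 m

dₒ: 9.36 m = 9360 mm.
Similar triangles through the lens centre give W/dₒ = h/dᵢ; with 1/f = 1/dₒ + 1/dᵢ this gives W = h·(dₒ − f)/f.
W = 4.55 mm × (9360 − 3.9) / 3.9 = 4.55 × 2399.0000 ≈ 10915.450 mm = 10.9154 m.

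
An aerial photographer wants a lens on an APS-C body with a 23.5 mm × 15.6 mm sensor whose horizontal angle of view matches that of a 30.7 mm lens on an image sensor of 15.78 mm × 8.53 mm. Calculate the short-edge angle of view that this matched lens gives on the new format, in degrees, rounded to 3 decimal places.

19.364°

Equal horizontal AOV ⇒ f₂ = f₁ · 23.5/15.78 = 30.7 × 1.48923 ≈ 45.7193 mm.
Short-edge AOV on the new format = 2·arctan(15.6 / (2 × 45.7193)) = 2·arctan(0.17061) ≈ 19.3636°.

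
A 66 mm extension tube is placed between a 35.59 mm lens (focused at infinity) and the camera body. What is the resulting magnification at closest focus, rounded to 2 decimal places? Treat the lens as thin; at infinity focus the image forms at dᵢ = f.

The tube moves the image plane from f to f + e, so dᵢ = 35.59 + 66 = 101.59 mm. Focus is achieved when 1/f = 1/dₒ + 1/dᵢ, giving dₒ = 1/(1/f − 1/(f+e)).
Magnification m = dᵢ/dₒ = (f+e)·(1/f − 1/(f+e)) = e/f = 66/35.59 ≈ 1.8545.

1.85×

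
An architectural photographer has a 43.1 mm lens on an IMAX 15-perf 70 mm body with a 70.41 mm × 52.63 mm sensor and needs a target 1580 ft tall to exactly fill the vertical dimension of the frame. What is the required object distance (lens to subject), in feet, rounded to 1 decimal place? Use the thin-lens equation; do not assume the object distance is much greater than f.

1294.0 ft

W: 1580 ft × 304.8 mm/ft = 481583.98 mm.
Magnification m = h/W = dᵢ/dₒ; combined with 1/f = 1/dₒ + 1/dᵢ this gives dₒ = f·(1 + W/h).
dₒ = 43.1 mm × (1 + 481584/52.63) = 43.1 × 9151.3702 ≈ 394424.056 mm = 394424.056/304.8 ft = 1294.04 ft.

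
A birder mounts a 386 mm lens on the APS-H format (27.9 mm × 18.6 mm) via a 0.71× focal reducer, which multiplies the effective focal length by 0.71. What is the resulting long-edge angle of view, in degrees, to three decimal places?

Effective focal length f = 386 × 0.71 = 274.06 mm.
α = 2·arctan(27.9 / (2 × 274.06)) = 2·arctan(0.05090) ≈ 5.8278°.

5.828°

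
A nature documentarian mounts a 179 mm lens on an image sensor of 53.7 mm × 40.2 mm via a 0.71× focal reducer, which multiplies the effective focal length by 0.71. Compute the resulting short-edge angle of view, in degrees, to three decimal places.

17.974°

Effective focal length f = 179 × 0.71 = 127.09 mm.
α = 2·arctan(40.2 / (2 × 127.09)) = 2·arctan(0.15816) ≈ 17.9744°.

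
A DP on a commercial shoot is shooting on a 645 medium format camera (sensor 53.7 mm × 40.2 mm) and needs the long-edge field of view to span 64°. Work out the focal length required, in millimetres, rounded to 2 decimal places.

42.97 mm

From α = 2·arctan(w/2f) we get f = w / (2·tan(α/2)).
With w = 53.7 mm and α/2 = 32°, tan(α/2) ≈ 0.62487, so f ≈ 53.7 / 1.24974 ≈ 42.9690 mm.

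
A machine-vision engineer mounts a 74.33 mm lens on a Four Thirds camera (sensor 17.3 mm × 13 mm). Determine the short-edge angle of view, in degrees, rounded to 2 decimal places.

Angle of view α = 2·arctan(h/2f) with h = 13 mm and f = 74.33 mm.
h/2f = 0.08745; arctan(0.08745) ≈ 4.9977°, so α ≈ 9.9954°.

10.00°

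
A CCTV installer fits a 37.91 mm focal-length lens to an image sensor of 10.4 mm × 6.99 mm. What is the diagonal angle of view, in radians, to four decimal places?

0.3276 rad

Sensor diagonal = √(10.4² + 6.99²) = √157.0201 ≈ 12.5308 mm.
Angle of view α = 2·arctan(d/2f) with d = 12.5308 mm and f = 37.91 mm.
d/2f = 0.16527; arctan(0.16527) ≈ 0.1638 rad, so α ≈ 0.3276 rad.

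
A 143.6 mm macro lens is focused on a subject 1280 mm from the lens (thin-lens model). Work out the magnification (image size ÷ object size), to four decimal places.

0.1264×

Thin lens: 1/f = 1/dₒ + 1/dᵢ → 1/dᵢ = 1/143.6 − 1/1280 = 0.0061825 mm⁻¹, so dᵢ ≈ 161.7459 mm.
Magnification m = dᵢ/dₒ = 161.7459/1280 ≈ 0.12636.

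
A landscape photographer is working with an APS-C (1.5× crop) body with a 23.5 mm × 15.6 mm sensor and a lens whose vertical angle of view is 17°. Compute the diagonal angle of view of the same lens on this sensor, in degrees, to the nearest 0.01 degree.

30.24°

From the vertical AOV: f = 15.6 / (2·tan(8.5°)) = 15.6 / 0.29890 ≈ 52.1910 mm.
Sensor diagonal = √(23.5² + 15.6²) = √795.6100 ≈ 28.2066 mm.
Diagonal AOV = 2·arctan(28.2066 / (2 × 52.1910)) = 2·arctan(0.27022) ≈ 30.2431°.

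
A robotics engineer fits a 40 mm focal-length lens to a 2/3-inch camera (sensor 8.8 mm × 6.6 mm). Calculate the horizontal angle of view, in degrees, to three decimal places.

Angle of view α = 2·arctan(w/2f) with w = 8.8 mm and f = 40 mm.
w/2f = 0.11000; arctan(0.11000) ≈ 6.2773°, so α ≈ 12.5546°.

12.555°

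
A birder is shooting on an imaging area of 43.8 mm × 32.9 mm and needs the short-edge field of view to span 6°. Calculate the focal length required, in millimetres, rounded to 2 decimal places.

313.88 mm

From α = 2·arctan(h/2f) we get f = h / (2·tan(α/2)).
With h = 32.9 mm and α/2 = 3°, tan(α/2) ≈ 0.05241, so f ≈ 32.9 / 0.10482 ≈ 313.8847 mm.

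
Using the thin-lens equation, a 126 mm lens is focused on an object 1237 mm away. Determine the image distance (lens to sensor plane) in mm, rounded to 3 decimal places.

1/dᵢ = 1/f − 1/dₒ = 1/126 − 1/1237 = 0.0071281 mm⁻¹.
dᵢ = 1/0.0071281 ≈ 140.2898 mm.

140.290 mm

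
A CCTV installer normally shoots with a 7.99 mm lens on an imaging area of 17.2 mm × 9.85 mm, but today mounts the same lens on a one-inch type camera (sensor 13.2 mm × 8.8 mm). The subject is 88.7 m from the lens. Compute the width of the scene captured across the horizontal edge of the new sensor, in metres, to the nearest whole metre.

The focal length stays 7.99 mm; the relevant sensor dimension is now w = 13.2 mm. Object distance dₒ = 88.7 m = 88700 mm.
Thin-lens field width W = w·(dₒ − f)/f = 13.2 × (88700 − 7.99)/7.99 ≈ 146524.973 mm = 146.525 m.

147 m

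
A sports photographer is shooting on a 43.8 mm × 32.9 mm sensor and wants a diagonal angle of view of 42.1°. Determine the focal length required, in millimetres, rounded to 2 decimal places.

Sensor diagonal = √(43.8² + 32.9²) = √3000.8500 ≈ 54.7800 mm.
From α = 2·arctan(d/2f) we get f = d / (2·tan(α/2)).
With d = 54.7800 mm and α/2 = 21.05°, tan(α/2) ≈ 0.38487, so f ≈ 54.7800 / 0.76973 ≈ 71.1677 mm.

71.17 mm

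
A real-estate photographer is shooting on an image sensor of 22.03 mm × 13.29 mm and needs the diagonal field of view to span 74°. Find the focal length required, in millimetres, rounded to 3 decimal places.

Sensor diagonal = √(22.03² + 13.29²) = √661.9450 ≈ 25.7283 mm.
From α = 2·arctan(d/2f) we get f = d / (2·tan(α/2)).
With d = 25.7283 mm and α/2 = 37°, tan(α/2) ≈ 0.75355, so f ≈ 25.7283 / 1.50711 ≈ 17.0713 mm.

17.071 mm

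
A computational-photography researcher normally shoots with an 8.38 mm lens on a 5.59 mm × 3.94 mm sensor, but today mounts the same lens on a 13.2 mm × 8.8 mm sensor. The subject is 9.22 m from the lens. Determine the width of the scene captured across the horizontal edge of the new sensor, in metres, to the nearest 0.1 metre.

14.5 m

The focal length stays 8.38 mm; the relevant sensor dimension is now w = 13.2 mm. Object distance dₒ = 9.22 m = 9220 mm.
Thin-lens field width W = w·(dₒ − f)/f = 13.2 × (9220 − 8.38)/8.38 ≈ 14509.950 mm = 14.51 m.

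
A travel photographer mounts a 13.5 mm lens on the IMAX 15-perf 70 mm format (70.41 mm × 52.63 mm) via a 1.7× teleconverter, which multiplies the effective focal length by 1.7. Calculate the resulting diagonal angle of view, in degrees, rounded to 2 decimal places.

Effective focal length f = 13.5 × 1.7 = 22.95 mm.
Sensor diagonal = √(70.41² + 52.63²) = √7727.4850 ≈ 87.9061 mm.
α = 2·arctan(87.906 / (2 × 22.95)) = 2·arctan(1.91517) ≈ 124.8576°.

124.86°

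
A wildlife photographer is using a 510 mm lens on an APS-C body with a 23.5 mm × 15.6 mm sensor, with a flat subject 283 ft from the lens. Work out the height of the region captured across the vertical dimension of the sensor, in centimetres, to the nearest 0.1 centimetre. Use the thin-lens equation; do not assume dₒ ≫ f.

dₒ: 283 ft × 304.8 mm/ft = 86258.40 mm.
Similar triangles through the lens centre give W/dₒ = h/dᵢ; with 1/f = 1/dₒ + 1/dᵢ this gives W = h·(dₒ − f)/f.
W = 15.6 mm × (86258.4 − 510) / 510 = 15.6 × 168.1341 ≈ 2622.892 mm = 262.289 cm.

262.3 cm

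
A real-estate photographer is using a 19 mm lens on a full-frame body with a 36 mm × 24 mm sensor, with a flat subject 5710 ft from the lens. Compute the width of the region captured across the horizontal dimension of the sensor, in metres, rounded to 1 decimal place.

dₒ: 5710 ft × 304.8 mm/ft = 1740407.94 mm.
Similar triangles through the lens centre give W/dₒ = w/dᵢ; with 1/f = 1/dₒ + 1/dᵢ this gives W = w·(dₒ − f)/f.
W = 36 mm × (1.74041e+06 − 19) / 19 = 36 × 91599.4181 ≈ 3297579.052 mm = 3297.58 m.

3297.6 m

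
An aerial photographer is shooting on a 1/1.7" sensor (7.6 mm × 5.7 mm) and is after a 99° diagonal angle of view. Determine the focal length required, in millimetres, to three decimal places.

Sensor diagonal = √(7.6² + 5.7²) = √90.2500 ≈ 9.5000 mm.
From α = 2·arctan(d/2f) we get f = d / (2·tan(α/2)).
With d = 9.5000 mm and α/2 = 49.5°, tan(α/2) ≈ 1.17085, so f ≈ 9.5000 / 2.34170 ≈ 4.0569 mm.

4.057 mm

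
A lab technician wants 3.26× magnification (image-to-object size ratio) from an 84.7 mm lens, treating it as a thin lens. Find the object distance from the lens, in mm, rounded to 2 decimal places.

110.68 mm

With m = dᵢ/dₒ and 1/f = 1/dₒ + 1/dᵢ, substituting dᵢ = m·dₒ gives 1/f = (1 + 1/m)/dₒ, hence dₒ = f·(1 + 1/m).
dₒ = 84.7 × (1 + 1/3.26) = 84.7 × 1.30675 ≈ 110.682 mm.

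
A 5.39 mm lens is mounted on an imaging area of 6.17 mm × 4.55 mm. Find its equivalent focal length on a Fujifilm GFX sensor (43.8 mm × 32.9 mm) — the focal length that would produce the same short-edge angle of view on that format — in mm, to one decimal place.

39.0 mm

Equal angle of view means equal height/f ratio, so f₂ = f₁ · (height₂/height₁) = 5.39 × 32.9/4.55.
f₂ = 5.39 × 7.23077 ≈ 38.974 mm.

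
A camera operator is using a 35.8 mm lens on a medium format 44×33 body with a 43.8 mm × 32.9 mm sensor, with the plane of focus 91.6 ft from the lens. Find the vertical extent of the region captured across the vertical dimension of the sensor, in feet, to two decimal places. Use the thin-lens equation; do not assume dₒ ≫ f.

84.07 ft

dₒ: 91.6 ft × 304.8 mm/ft = 27919.68 mm.
Similar triangles through the lens centre give W/dₒ = h/dᵢ; with 1/f = 1/dₒ + 1/dᵢ this gives W = h·(dₒ − f)/f.
W = 32.9 mm × (27919.7 − 35.8) / 35.8 = 32.9 × 778.8793 ≈ 25625.129 mm = 25625.129/304.8 ft = 84.0719 ft.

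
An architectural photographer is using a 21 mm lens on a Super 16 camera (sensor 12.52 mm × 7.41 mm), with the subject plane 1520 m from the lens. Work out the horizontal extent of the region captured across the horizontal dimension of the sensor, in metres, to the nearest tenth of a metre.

906.2 m

dₒ: 1520 m = 1.52e+06 mm.
Similar triangles through the lens centre give W/dₒ = w/dᵢ; with 1/f = 1/dₒ + 1/dᵢ this gives W = w·(dₒ − f)/f.
W = 12.52 mm × (1.52e+06 − 21) / 21 = 12.52 × 72379.9524 ≈ 906197.004 mm = 906.197 m.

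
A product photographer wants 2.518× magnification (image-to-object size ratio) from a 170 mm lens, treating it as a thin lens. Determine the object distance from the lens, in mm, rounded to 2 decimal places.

237.51 mm

With m = dᵢ/dₒ and 1/f = 1/dₒ + 1/dᵢ, substituting dᵢ = m·dₒ gives 1/f = (1 + 1/m)/dₒ, hence dₒ = f·(1 + 1/m).
dₒ = 170 × (1 + 1/2.518) = 170 × 1.39714 ≈ 237.514 mm.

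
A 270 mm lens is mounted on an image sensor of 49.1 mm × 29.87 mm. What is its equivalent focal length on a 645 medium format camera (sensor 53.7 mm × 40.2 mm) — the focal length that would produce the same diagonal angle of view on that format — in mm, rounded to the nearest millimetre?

Sensor diagonal = √(49.1² + 29.87²) = √3303.0269 ≈ 57.4720 mm.
Sensor diagonal = √(53.7² + 40.2²) = √4499.7300 ≈ 67.0800 mm.
Equal angle of view means equal diagonal/f ratio, so f₂ = f₁ · (diagonal₂/diagonal₁) = 270 × 67.0800/57.4720.
f₂ = 270 × 1.16718 ≈ 315.138 mm.

315 mm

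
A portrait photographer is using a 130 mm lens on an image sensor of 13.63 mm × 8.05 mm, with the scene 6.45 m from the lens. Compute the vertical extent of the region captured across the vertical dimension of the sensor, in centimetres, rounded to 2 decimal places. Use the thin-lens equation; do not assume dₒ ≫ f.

dₒ: 6.45 m = 6450 mm.
Similar triangles through the lens centre give W/dₒ = h/dᵢ; with 1/f = 1/dₒ + 1/dᵢ this gives W = h·(dₒ − f)/f.
W = 8.05 mm × (6450 − 130) / 130 = 8.05 × 48.6154 ≈ 391.354 mm = 39.1354 cm.

39.14 cm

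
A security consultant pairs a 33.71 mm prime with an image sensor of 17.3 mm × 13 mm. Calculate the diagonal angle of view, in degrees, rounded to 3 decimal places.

Sensor diagonal = √(17.3² + 13²) = √468.2900 ≈ 21.6400 mm.
Angle of view α = 2·arctan(d/2f) with d = 21.6400 mm and f = 33.71 mm.
d/2f = 0.32097; arctan(0.32097) ≈ 17.7952°, so α ≈ 35.5905°.

35.590°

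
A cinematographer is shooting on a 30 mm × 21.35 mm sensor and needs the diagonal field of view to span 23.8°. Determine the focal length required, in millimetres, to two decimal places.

Sensor diagonal = √(30² + 21.35²) = √1355.8225 ≈ 36.8215 mm.
From α = 2·arctan(d/2f) we get f = d / (2·tan(α/2)).
With d = 36.8215 mm and α/2 = 11.9°, tan(α/2) ≈ 0.21073, so f ≈ 36.8215 / 0.42147 ≈ 87.3653 mm.

87.37 mm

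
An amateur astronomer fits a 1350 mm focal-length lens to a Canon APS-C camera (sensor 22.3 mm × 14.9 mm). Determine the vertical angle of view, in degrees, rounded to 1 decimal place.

0.6°

Angle of view α = 2·arctan(h/2f) with h = 14.9 mm and f = 1350 mm.
h/2f = 0.00552; arctan(0.00552) ≈ 0.3162°, so α ≈ 0.6324°.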